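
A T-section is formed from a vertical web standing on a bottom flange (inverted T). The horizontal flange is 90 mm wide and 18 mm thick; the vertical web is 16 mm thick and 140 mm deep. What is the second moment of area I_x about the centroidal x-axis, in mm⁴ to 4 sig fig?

Break the section into simple shapes (no overlaps), measuring from the bottom-left corner of the bounding box.
Flange: 90 × 18, A = 1 620 mm², y = 9 mm, Ī = 43 740 mm⁴.
Web: 16 × 140, A = 2 240 mm², y = 88 mm, Ī = 3 658 667 mm⁴.
Centroid: ȳ = ΣA·y / ΣA = 54.8446 mm.
Transfer each piece to the centroidal x-axis using Ī + A·d² with d = y − 54.8446:
  flange: d = -45.8446 mm → contributes +3 448 532 mm⁴
  web: d = 33.1554 mm → contributes +6 121 061 mm⁴
Total I = 9 569 593 mm⁴.

I_x ≈ 9.570 × 10⁶ mm⁴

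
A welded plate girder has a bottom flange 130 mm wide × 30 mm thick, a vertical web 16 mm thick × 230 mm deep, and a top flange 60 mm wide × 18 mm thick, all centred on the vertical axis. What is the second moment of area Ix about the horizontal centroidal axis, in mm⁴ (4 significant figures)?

Ix ≈ 8.299 × 10⁷ mm⁴

Break the section into simple shapes (no overlaps), measuring from the bottom-left corner of the bounding box.
Bottom plate: 130 × 30, A = 3 900 mm², y = 15 mm, Ī = 292 500 mm⁴.
Web plate: 16 × 230, A = 3 680 mm², y = 145 mm, Ī = 16 222 667 mm⁴.
Top plate: 60 × 18, A = 1 080 mm², y = 269 mm, Ī = 29 160 mm⁴.
Centroid: ȳ = ΣA·y / ΣA = 101.919 mm.
Transfer each piece to the horizontal centroidal axis using Ī + A·d² with d = y − 101.919:
  bottom plate: d = -86.9192 mm → contributes +29 756 773 mm⁴
  web plate: d = 43.0808 mm → contributes +23 052 592 mm⁴
  top plate: d = 167.081 mm → contributes +30 178 445 mm⁴
Total I = 82 987 810 mm⁴.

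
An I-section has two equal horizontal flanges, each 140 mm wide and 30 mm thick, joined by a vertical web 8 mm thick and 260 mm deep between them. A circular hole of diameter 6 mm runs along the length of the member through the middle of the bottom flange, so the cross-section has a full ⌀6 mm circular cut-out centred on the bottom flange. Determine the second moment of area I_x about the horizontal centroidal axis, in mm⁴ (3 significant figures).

Decompose the section into non-overlapping parts with the origin at the bottom-left of its bounding rectangle.
Bottom flange: 140 × 30, A = 4 200 mm², y = 15 mm, Ī = 315 000 mm⁴.
Web: 8 × 260, A = 2 080 mm², y = 160 mm, Ī = 11 717 333 mm⁴.
Top flange: 140 × 30, A = 4 200 mm², y = 305 mm, Ī = 315 000 mm⁴.
Hole (subtracted): ⌀6, A = 28.274 mm², y = 15 mm, Ī = 63.617 mm⁴.
Centroid: ȳ = ΣA·y / ΣA = 160.39 mm.
Transfer each piece to the horizontal centroidal axis using Ī + A·d² with d = y − 160.39:
  bottom flange: d = -145.39 mm → contributes +89 098 417 mm⁴
  web: d = -0.39226 mm → contributes +11 717 653 mm⁴
  top flange: d = 144.61 mm → contributes +88 142 875 mm⁴
  hole: d = -145.39 mm → contributes −597 752 mm⁴
Total I = 188 361 194 mm⁴.

I_x ≈ 1.88 × 10⁸ mm⁴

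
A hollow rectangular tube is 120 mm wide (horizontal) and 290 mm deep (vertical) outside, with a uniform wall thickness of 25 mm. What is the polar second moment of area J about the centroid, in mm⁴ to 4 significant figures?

Break the section into simple shapes (no overlaps), measuring from the bottom-left corner of the bounding box.
Outer rectangle: 120 × 290, A = 34 800 mm², y = 145 mm, Ī = 243 890 000 mm⁴.
Inner void (subtracted): 70 × 240, A = 16 800 mm², y = 145 mm, Ī = 80 640 000 mm⁴.
By symmetry the centroid is at mid-height, ȳ = 145 mm.
All pieces are centred on the centroidal x-axis, so I = ΣĪ (holes subtracted) = 163 250 000 mm⁴.
Repeating about the centroidal y-axis gives I_y = 34 900 000 mm⁴.
Polar second moment: J = I_x + I_y = 198 150 000 mm⁴.

J ≈ 1.982 × 10⁸ mm⁴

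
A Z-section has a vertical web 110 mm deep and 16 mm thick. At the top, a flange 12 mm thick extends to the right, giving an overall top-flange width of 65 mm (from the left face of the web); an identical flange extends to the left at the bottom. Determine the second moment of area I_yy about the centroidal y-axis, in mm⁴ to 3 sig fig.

I_yy ≈ 1.51 × 10⁶ mm⁴

Split into non-overlapping primitives; take the origin at the lower-left of the bounding box.
Web: 16 × 110, A = 1 760 mm², x = 57 mm, Ī = 37 547 mm⁴.
Top flange (beyond web): 49 × 12, A = 588 mm², x = 89.5 mm, Ī = 117 649 mm⁴.
Bottom flange (beyond web): 49 × 12, A = 588 mm², x = 24.5 mm, Ī = 117 649 mm⁴.
Centroid: x̄ = ΣA·x / ΣA = 57 mm.
Transfer each piece to the centroidal y-axis using Ī + A·d² with d = x − 57:
  web: d = 0 mm → contributes +37 547 mm⁴
  top flange (beyond web): d = 32.5 mm → contributes +738 724 mm⁴
  bottom flange (beyond web): d = -32.5 mm → contributes +738 724 mm⁴
Total I = 1 514 995 mm⁴.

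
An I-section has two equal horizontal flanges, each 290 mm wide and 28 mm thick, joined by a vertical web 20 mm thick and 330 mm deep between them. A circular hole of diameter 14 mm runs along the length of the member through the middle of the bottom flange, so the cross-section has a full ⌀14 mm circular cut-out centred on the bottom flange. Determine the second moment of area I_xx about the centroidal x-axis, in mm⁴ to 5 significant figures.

Split into non-overlapping primitives; take the origin at the lower-left of the bounding box.
Bottom flange: 290 × 28, A = 8 120 mm², y = 14 mm, Ī = 530506.7 mm⁴.
Web: 20 × 330, A = 6 600 mm², y = 193 mm, Ī = 59 895 000 mm⁴.
Top flange: 290 × 28, A = 8 120 mm², y = 372 mm, Ī = 530506.7 mm⁴.
Hole (subtracted): ⌀14, A = 153.938 mm², y = 14 mm, Ī = 1885.741 mm⁴.
Centroid: ȳ = ΣA·y / ΣA = 194.2146 mm.
Transfer each piece to the centroidal x-axis using Ī + A·d² with d = y − 194.2146:
  bottom flange: d = -180.2146 mm → contributes +264 246 253 mm⁴
  web: d = -1.214618 mm → contributes +59 904 737 mm⁴
  top flange: d = 177.7854 mm → contributes +257 184 559 mm⁴
  hole: d = -180.2146 mm → contributes −5 001 379 mm⁴
Total I = 576 334 170 mm⁴.

I_xx ≈ 5.7633 × 10⁸ mm⁴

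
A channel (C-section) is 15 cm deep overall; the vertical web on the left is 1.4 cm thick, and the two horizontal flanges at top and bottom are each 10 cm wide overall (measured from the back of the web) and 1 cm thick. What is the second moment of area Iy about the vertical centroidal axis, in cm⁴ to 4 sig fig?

Treat the section as a set of non-overlapping primitives; coordinates are from the bounding-box lower-left.
Web: 1.4 × 15, A = 21 cm², x = 0.7 cm, Ī = 3.43 cm⁴.
Top flange (beyond web): 8.6 × 1, A = 8.6 cm², x = 5.7 cm, Ī = 53.0047 cm⁴.
Bottom flange (beyond web): 8.6 × 1, A = 8.6 cm², x = 5.7 cm, Ī = 53.0047 cm⁴.
Centroid: x̄ = ΣA·x / ΣA = 2.95131 cm.
Transfer each piece to the vertical centroidal axis using Ī + A·d² with d = x − 2.95131:
  web: d = -2.25131 cm → contributes +109.866 cm⁴
  top flange (beyond web): d = 2.74869 cm → contributes +117.98 cm⁴
  bottom flange (beyond web): d = 2.74869 cm → contributes +117.98 cm⁴
Total I = 345.827 cm⁴.

Iy ≈ 345.8 cm⁴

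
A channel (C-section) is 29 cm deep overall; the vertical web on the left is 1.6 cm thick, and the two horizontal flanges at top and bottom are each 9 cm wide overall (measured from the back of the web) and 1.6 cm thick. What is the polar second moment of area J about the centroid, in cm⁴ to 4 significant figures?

Split into non-overlapping primitives; take the origin at the lower-left of the bounding box.
Web: 1.6 × 29, A = 46.4 cm², y = 14.5 cm, Ī = 3251.87 cm⁴.
Top flange (beyond web): 7.4 × 1.6, A = 11.84 cm², y = 28.2 cm, Ī = 2.52587 cm⁴.
Bottom flange (beyond web): 7.4 × 1.6, A = 11.84 cm², y = 0.8 cm, Ī = 2.52587 cm⁴.
By symmetry the centroid is at mid-height, ȳ = 14.5 cm.
Transfer each piece to the centroidal x-axis using Ī + A·d² with d = y − 14.5:
  web: d = 0 cm → contributes +3251.87 cm⁴
  top flange (beyond web): d = 13.7 cm → contributes +2224.78 cm⁴
  bottom flange (beyond web): d = -13.7 cm → contributes +2224.78 cm⁴
Total I = 7701.42 cm⁴.
For the y-axis: x̄ = 2.32055 cm.
Repeating about the centroidal y-axis gives I_y = 435.449 cm⁴.
Polar second moment: J = I_x + I_y = 8136.87 cm⁴.

J ≈ 8137 cm⁴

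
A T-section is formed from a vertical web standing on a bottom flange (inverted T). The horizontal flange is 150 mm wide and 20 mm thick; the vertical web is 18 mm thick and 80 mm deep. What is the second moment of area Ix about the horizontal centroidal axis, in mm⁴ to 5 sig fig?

Split into non-overlapping primitives; take the origin at the lower-left of the bounding box.
Flange: 150 × 20, A = 3 000 mm², y = 10 mm, Ī = 100 000 mm⁴.
Web: 18 × 80, A = 1 440 mm², y = 60 mm, Ī = 768 000 mm⁴.
Centroid: ȳ = ΣA·y / ΣA = 26.21622 mm.
Transfer each piece to the horizontal centroidal axis using Ī + A·d² with d = y − 26.21622:
  flange: d = -16.21622 mm → contributes +888 897 mm⁴
  web: d = 33.78378 mm → contributes +2 411 535 mm⁴
Total I = 3 300 432 mm⁴.

Ix ≈ 3.3004 × 10⁶ mm⁴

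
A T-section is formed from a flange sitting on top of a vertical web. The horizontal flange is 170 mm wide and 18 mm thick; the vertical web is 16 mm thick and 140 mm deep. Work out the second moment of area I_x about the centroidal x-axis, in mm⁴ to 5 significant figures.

Decompose the section into non-overlapping parts with the origin at the bottom-left of its bounding rectangle.
Flange: 170 × 18, A = 3 060 mm², y = 149 mm, Ī = 82 620 mm⁴.
Web: 16 × 140, A = 2 240 mm², y = 70 mm, Ī = 3 658 667 mm⁴.
Centroid: ȳ = ΣA·y / ΣA = 115.6113 mm.
Transfer each piece to the centroidal x-axis using Ī + A·d² with d = y − 115.6113:
  flange: d = 33.38868 mm → contributes +3 493 920 mm⁴
  web: d = -45.61132 mm → contributes +8 318 746 mm⁴
Total I = 11 812 666 mm⁴.

I_x ≈ 1.1813 × 10⁷ mm⁴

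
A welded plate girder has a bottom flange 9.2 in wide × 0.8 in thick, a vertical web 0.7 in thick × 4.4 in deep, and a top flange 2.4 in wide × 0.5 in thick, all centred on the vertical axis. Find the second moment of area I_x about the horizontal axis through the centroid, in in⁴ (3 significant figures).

I_x ≈ 39.8 in⁴

Treat the section as a set of non-overlapping primitives; coordinates are from the bounding-box lower-left.
Bottom plate: 9.2 × 0.8, A = 7.36 in², y = 0.4 in, Ī = 0.39253 in⁴.
Web plate: 0.7 × 4.4, A = 3.08 in², y = 3 in, Ī = 4.9691 in⁴.
Top plate: 2.4 × 0.5, A = 1.2 in², y = 5.45 in, Ī = 0.025 in⁴.
Centroid: ȳ = ΣA·y / ΣA = 1.6086 in.
Transfer each piece to the horizontal axis through the centroid using Ī + A·d² with d = y − 1.6086:
  bottom plate: d = -1.2086 in → contributes +11.143 in⁴
  web plate: d = 1.3914 in → contributes +10.932 in⁴
  top plate: d = 3.8414 in → contributes +17.733 in⁴
Total I = 39.808 in⁴.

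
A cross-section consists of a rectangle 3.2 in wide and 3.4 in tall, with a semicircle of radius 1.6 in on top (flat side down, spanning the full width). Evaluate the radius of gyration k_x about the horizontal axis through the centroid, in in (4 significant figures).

Break the section into simple shapes (no overlaps), measuring from the bottom-left corner of the bounding box.
Rectangular body: 3.2 × 3.4, A = 10.88 in², y = 1.7 in, Ī = 10.4811 in⁴.
Semicircular cap: semicircle r = 1.6, A = 4.02124 in², y = 4.07906 in, Ī = 0.719303 in⁴.
Centroid: ȳ = ΣA·y / ΣA = 2.34201 in.
Transfer each piece to the horizontal axis through the centroid using Ī + A·d² with d = y − 2.34201:
  rectangular body: d = -0.642012 in → contributes +14.9656 in⁴
  semicircular cap: d = 1.73705 in → contributes +12.8527 in⁴
Total I = 27.8183 in⁴.
Radius of gyration: k = √(I/A) = √(27.8183 / 14.9012) = 1.36633 in.

k_x ≈ 1.366 in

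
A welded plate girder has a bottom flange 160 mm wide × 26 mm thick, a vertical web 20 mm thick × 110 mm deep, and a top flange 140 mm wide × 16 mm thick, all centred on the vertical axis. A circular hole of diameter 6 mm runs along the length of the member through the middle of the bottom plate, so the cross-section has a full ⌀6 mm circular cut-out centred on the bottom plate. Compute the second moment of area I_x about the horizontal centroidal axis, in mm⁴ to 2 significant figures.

I_x ≈ 2.8 × 10⁷ mm⁴

Break the section into simple shapes (no overlaps), measuring from the bottom-left corner of the bounding box.
Bottom plate: 160 × 26, A = 4 160 mm², y = 13 mm, Ī = 234 347 mm⁴.
Web plate: 20 × 110, A = 2 200 mm², y = 81 mm, Ī = 2 218 333 mm⁴.
Top plate: 140 × 16, A = 2 240 mm², y = 144 mm, Ī = 47 787 mm⁴.
Hole (subtracted): ⌀6, A = 28.27 mm², y = 13 mm, Ī = 63.62 mm⁴.
Centroid: ȳ = ΣA·y / ΣA = 64.69 mm.
Transfer each piece to the horizontal centroidal axis using Ī + A·d² with d = y − 64.69:
  bottom plate: d = -51.69 mm → contributes +11 347 638 mm⁴
  web plate: d = 16.31 mm → contributes +2 803 841 mm⁴
  top plate: d = 79.31 mm → contributes +14 138 904 mm⁴
  hole: d = -51.69 mm → contributes −75 597 mm⁴
Total I = 28 214 785 mm⁴.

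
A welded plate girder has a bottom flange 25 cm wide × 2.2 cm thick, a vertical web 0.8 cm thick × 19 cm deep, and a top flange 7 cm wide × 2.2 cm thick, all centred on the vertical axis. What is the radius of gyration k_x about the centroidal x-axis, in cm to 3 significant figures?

k_x ≈ 8.60 cm

Decompose the section into non-overlapping parts with the origin at the bottom-left of its bounding rectangle.
Bottom plate: 25 × 2.2, A = 55 cm², y = 1.1 cm, Ī = 22.183 cm⁴.
Web plate: 0.8 × 19, A = 15.2 cm², y = 11.7 cm, Ī = 457.27 cm⁴.
Top plate: 7 × 2.2, A = 15.4 cm², y = 22.3 cm, Ī = 6.2113 cm⁴.
Centroid: ȳ = ΣA·y / ΣA = 6.7963 cm.
Transfer each piece to the centroidal x-axis using Ī + A·d² with d = y − 6.7963:
  bottom plate: d = -5.6963 cm → contributes +1806.8 cm⁴
  web plate: d = 4.9037 cm → contributes +822.78 cm⁴
  top plate: d = 15.504 cm → contributes +3707.8 cm⁴
Total I = 6337.4 cm⁴.
Radius of gyration: k = √(I/A) = √(6337.4 / 85.6) = 8.6044 cm.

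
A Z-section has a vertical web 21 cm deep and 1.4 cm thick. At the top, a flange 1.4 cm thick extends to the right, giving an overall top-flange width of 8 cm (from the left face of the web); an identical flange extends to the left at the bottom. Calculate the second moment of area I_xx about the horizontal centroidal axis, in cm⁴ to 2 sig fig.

Split into non-overlapping primitives; take the origin at the lower-left of the bounding box.
Web: 1.4 × 21, A = 29.4 cm², y = 10.5 cm, Ī = 1 080 cm⁴.
Top flange (beyond web): 6.6 × 1.4, A = 9.24 cm², y = 20.3 cm, Ī = 1.509 cm⁴.
Bottom flange (beyond web): 6.6 × 1.4, A = 9.24 cm², y = 0.7 cm, Ī = 1.509 cm⁴.
Centroid: ȳ = ΣA·y / ΣA = 10.5 cm.
Transfer each piece to the horizontal centroidal axis using Ī + A·d² with d = y − 10.5:
  web: d = 0 cm → contributes +1 080 cm⁴
  top flange (beyond web): d = 9.8 cm → contributes +888.9 cm⁴
  bottom flange (beyond web): d = -9.8 cm → contributes +888.9 cm⁴
Total I = 2 858 cm⁴.

I_xx ≈ 2900 cm⁴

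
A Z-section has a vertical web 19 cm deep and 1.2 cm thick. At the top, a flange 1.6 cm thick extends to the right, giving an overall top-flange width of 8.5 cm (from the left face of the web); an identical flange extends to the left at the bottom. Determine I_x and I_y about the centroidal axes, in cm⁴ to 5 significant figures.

Decompose the section into non-overlapping parts with the origin at the bottom-left of its bounding rectangle.
Web: 1.2 × 19, A = 22.8 cm², y = 9.5 cm, Ī = 685.9 cm⁴.
Top flange (beyond web): 7.3 × 1.6, A = 11.68 cm², y = 18.2 cm, Ī = 2.491733 cm⁴.
Bottom flange (beyond web): 7.3 × 1.6, A = 11.68 cm², y = 0.8 cm, Ī = 2.491733 cm⁴.
Centroid: ȳ = ΣA·y / ΣA = 9.5 cm.
Transfer each piece to the centroidal x-axis using Ī + A·d² with d = y − 9.5:
  web: d = 0 cm → contributes +685.9 cm⁴
  top flange (beyond web): d = 8.7 cm → contributes +886.5509 cm⁴
  bottom flange (beyond web): d = -8.7 cm → contributes +886.5509 cm⁴
Total I = 2459.002 cm⁴.
For the y-axis: x̄ = 7.9 cm.
Repeating about the centroidal y-axis gives I_y = 528.4139 cm⁴.

I_x ≈ 2459.0 cm⁴, I_y ≈ 528.41 cm⁴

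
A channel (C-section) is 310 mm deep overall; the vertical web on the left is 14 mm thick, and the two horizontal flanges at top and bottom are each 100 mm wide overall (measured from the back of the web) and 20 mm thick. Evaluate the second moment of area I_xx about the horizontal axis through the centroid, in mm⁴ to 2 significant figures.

I_xx ≈ 1.1 × 10⁸ mm⁴

Treat the section as a set of non-overlapping primitives; coordinates are from the bounding-box lower-left.
Web: 14 × 310, A = 4 340 mm², y = 155 mm, Ī = 34 756 167 mm⁴.
Top flange (beyond web): 86 × 20, A = 1 720 mm², y = 300 mm, Ī = 57 333 mm⁴.
Bottom flange (beyond web): 86 × 20, A = 1 720 mm², y = 10 mm, Ī = 57 333 mm⁴.
By symmetry the centroid is at mid-height, ȳ = 155 mm.
Transfer each piece to the horizontal axis through the centroid using Ī + A·d² with d = y − 155:
  web: d = 0 mm → contributes +34 756 167 mm⁴
  top flange (beyond web): d = 145 mm → contributes +36 220 333 mm⁴
  bottom flange (beyond web): d = -145 mm → contributes +36 220 333 mm⁴
Total I = 107 196 833 mm⁴.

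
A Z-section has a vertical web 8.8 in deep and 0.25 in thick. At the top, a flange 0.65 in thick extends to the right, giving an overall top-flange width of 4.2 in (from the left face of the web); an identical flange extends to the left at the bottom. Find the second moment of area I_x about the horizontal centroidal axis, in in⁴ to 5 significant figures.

I_x ≈ 99.648 in⁴

Decompose the section into non-overlapping parts with the origin at the bottom-left of its bounding rectangle.
Web: 0.25 × 8.8, A = 2.2 in², y = 4.4 in, Ī = 14.19733 in⁴.
Top flange (beyond web): 3.95 × 0.65, A = 2.5675 in², y = 8.475 in, Ī = 0.0903974 in⁴.
Bottom flange (beyond web): 3.95 × 0.65, A = 2.5675 in², y = 0.325 in, Ī = 0.0903974 in⁴.
Centroid: ȳ = ΣA·y / ΣA = 4.4 in.
Transfer each piece to the horizontal centroidal axis using Ī + A·d² with d = y − 4.4:
  web: d = 0 in → contributes +14.19733 in⁴
  top flange (beyond web): d = 4.075 in → contributes +42.72534 in⁴
  bottom flange (beyond web): d = -4.075 in → contributes +42.72534 in⁴
Total I = 99.64801 in⁴.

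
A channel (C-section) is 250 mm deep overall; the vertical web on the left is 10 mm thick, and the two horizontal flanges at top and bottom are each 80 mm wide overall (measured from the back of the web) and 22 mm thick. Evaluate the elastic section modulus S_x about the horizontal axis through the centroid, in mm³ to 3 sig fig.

S_x ≈ 4.25 × 10⁵ mm³

Decompose the section into non-overlapping parts with the origin at the bottom-left of its bounding rectangle.
Web: 10 × 250, A = 2 500 mm², y = 125 mm, Ī = 13 020 833 mm⁴.
Top flange (beyond web): 70 × 22, A = 1 540 mm², y = 239 mm, Ī = 62 113 mm⁴.
Bottom flange (beyond web): 70 × 22, A = 1 540 mm², y = 11 mm, Ī = 62 113 mm⁴.
By symmetry the centroid is at mid-height, ȳ = 125 mm.
Transfer each piece to the horizontal axis through the centroid using Ī + A·d² with d = y − 125:
  web: d = 0 mm → contributes +13 020 833 mm⁴
  top flange (beyond web): d = 114 mm → contributes +20 075 953 mm⁴
  bottom flange (beyond web): d = -114 mm → contributes +20 075 953 mm⁴
Total I = 53 172 740 mm⁴.
Extreme fibre distance c = 125 mm; S = I/c = 425 382 mm³.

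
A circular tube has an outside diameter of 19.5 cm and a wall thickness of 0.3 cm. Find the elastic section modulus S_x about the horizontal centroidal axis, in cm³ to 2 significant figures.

S_x ≈ 86 cm³

Treat the section as a set of non-overlapping primitives; coordinates are from the bounding-box lower-left.
Outer circle: ⌀19.5, A = 298.6 cm², y = 9.75 cm, Ī = 7 098 cm⁴.
Bore (subtracted): ⌀18.9, A = 280.6 cm², y = 9.75 cm, Ī = 6 264 cm⁴.
By symmetry the centroid is at mid-height, ȳ = 9.75 cm.
All pieces are centred on the horizontal centroidal axis, so I = ΣĪ (holes subtracted) = 834 cm⁴.
Extreme fibre distance c = 9.75 cm; S = I/c = 85.54 cm³.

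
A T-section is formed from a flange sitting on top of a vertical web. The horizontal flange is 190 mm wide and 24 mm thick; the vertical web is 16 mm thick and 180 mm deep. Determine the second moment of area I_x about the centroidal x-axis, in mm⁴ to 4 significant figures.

I_x ≈ 2.636 × 10⁷ mm⁴

Break the section into simple shapes (no overlaps), measuring from the bottom-left corner of the bounding box.
Flange: 190 × 24, A = 4 560 mm², y = 192 mm, Ī = 218 880 mm⁴.
Web: 16 × 180, A = 2 880 mm², y = 90 mm, Ī = 7 776 000 mm⁴.
Centroid: ȳ = ΣA·y / ΣA = 152.516 mm.
Transfer each piece to the centroidal x-axis using Ī + A·d² with d = y − 152.516:
  flange: d = 39.4839 mm → contributes +7 327 811 mm⁴
  web: d = -62.5161 mm → contributes +19 031 807 mm⁴
Total I = 26 359 618 mm⁴.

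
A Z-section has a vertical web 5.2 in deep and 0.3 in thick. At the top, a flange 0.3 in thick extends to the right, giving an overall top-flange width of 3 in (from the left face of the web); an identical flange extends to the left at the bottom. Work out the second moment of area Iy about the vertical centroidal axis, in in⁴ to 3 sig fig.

Iy ≈ 4.64 in⁴

Split into non-overlapping primitives; take the origin at the lower-left of the bounding box.
Web: 0.3 × 5.2, A = 1.56 in², x = 2.85 in, Ī = 0.0117 in⁴.
Top flange (beyond web): 2.7 × 0.3, A = 0.81 in², x = 4.35 in, Ī = 0.49208 in⁴.
Bottom flange (beyond web): 2.7 × 0.3, A = 0.81 in², x = 1.35 in, Ī = 0.49208 in⁴.
Centroid: x̄ = ΣA·x / ΣA = 2.85 in.
Transfer each piece to the vertical centroidal axis using Ī + A·d² with d = x − 2.85:
  web: d = 0 in → contributes +0.0117 in⁴
  top flange (beyond web): d = 1.5 in → contributes +2.3146 in⁴
  bottom flange (beyond web): d = -1.5 in → contributes +2.3146 in⁴
Total I = 4.6409 in⁴.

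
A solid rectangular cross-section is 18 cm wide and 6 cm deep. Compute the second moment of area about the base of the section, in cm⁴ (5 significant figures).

I_base ≈ 1296.0 cm⁴

The section: 18 × 6, A = 108 cm², y = 3 cm, Ī = 324 cm⁴.
Transfer it to a horizontal axis along the bottom face using Ī + A·d² with d = y − 0:
  the section: d = 3 cm → contributes +1 296 cm⁴
Total I = 1 296 cm⁴.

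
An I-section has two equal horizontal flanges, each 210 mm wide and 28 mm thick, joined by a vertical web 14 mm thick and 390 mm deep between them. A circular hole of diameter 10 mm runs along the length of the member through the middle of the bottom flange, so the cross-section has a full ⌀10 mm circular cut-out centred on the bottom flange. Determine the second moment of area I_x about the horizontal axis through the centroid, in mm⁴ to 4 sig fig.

I_x ≈ 5.802 × 10⁸ mm⁴

Treat the section as a set of non-overlapping primitives; coordinates are from the bounding-box lower-left.
Bottom flange: 210 × 28, A = 5 880 mm², y = 14 mm, Ī = 384 160 mm⁴.
Web: 14 × 390, A = 5 460 mm², y = 223 mm, Ī = 69 205 500 mm⁴.
Top flange: 210 × 28, A = 5 880 mm², y = 432 mm, Ī = 384 160 mm⁴.
Hole (subtracted): ⌀10, A = 78.5398 mm², y = 14 mm, Ī = 490.874 mm⁴.
Centroid: ȳ = ΣA·y / ΣA = 223.958 mm.
Transfer each piece to the horizontal axis through the centroid using Ī + A·d² with d = y − 223.958:
  bottom flange: d = -209.958 mm → contributes +259 587 482 mm⁴
  web: d = -0.957609 mm → contributes +69 210 507 mm⁴
  top flange: d = 208.042 mm → contributes +254 880 182 mm⁴
  hole: d = -209.958 mm → contributes −3 462 699 mm⁴
Total I = 580 215 472 mm⁴.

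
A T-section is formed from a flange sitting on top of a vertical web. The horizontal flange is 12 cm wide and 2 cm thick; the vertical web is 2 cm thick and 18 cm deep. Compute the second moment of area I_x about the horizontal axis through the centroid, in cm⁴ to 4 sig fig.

I_x ≈ 2420 cm⁴

Decompose the section into non-overlapping parts with the origin at the bottom-left of its bounding rectangle.
Flange: 12 × 2, A = 24 cm², y = 19 cm, Ī = 8 cm⁴.
Web: 2 × 18, A = 36 cm², y = 9 cm, Ī = 972 cm⁴.
Centroid: ȳ = ΣA·y / ΣA = 13 cm.
Transfer each piece to the horizontal axis through the centroid using Ī + A·d² with d = y − 13:
  flange: d = 6 cm → contributes +872 cm⁴
  web: d = -4 cm → contributes +1 548 cm⁴
Total I = 2 420 cm⁴.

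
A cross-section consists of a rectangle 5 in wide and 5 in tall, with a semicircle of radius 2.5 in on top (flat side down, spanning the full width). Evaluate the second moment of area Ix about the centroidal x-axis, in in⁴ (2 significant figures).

Break the section into simple shapes (no overlaps), measuring from the bottom-left corner of the bounding box.
Rectangular body: 5 × 5, A = 25 in², y = 2.5 in, Ī = 52.08 in⁴.
Semicircular cap: semicircle r = 2.5, A = 9.817 in², y = 6.061 in, Ī = 4.287 in⁴.
Centroid: ȳ = ΣA·y / ΣA = 3.504 in.
Transfer each piece to the centroidal x-axis using Ī + A·d² with d = y − 3.504:
  rectangular body: d = -1.004 in → contributes +77.29 in⁴
  semicircular cap: d = 2.557 in → contributes +68.47 in⁴
Total I = 145.8 in⁴.

Ix ≈ 150 in⁴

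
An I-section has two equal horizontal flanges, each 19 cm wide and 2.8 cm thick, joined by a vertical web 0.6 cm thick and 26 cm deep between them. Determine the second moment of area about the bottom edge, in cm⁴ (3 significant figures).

I_base ≈ 5.35 × 10⁴ cm⁴

Treat the section as a set of non-overlapping primitives; coordinates are from the bounding-box lower-left.
Bottom flange: 19 × 2.8, A = 53.2 cm², y = 1.4 cm, Ī = 34.757 cm⁴.
Web: 0.6 × 26, A = 15.6 cm², y = 15.8 cm, Ī = 878.8 cm⁴.
Top flange: 19 × 2.8, A = 53.2 cm², y = 30.2 cm, Ī = 34.757 cm⁴.
Transfer each piece to the bottom edge using Ī + A·d² with d = y − 0:
  bottom flange: d = 1.4 cm → contributes +139.03 cm⁴
  web: d = 15.8 cm → contributes +4773.2 cm⁴
  top flange: d = 30.2 cm → contributes +48 555 cm⁴
Total I = 53 467 cm⁴.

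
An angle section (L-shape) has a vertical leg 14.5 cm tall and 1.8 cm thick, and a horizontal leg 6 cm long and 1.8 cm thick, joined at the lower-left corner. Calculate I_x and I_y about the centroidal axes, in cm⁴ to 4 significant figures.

I_x ≈ 695.7 cm⁴, I_y ≈ 70.92 cm⁴

Break the section into simple shapes (no overlaps), measuring from the bottom-left corner of the bounding box.
Vertical leg: 1.8 × 14.5, A = 26.1 cm², y = 7.25 cm, Ī = 457.294 cm⁴.
Horizontal leg (remainder): 4.2 × 1.8, A = 7.56 cm², y = 0.9 cm, Ī = 2.0412 cm⁴.
Centroid: ȳ = ΣA·y / ΣA = 5.8238 cm.
Transfer each piece to the centroidal x-axis using Ī + A·d² with d = y − 5.8238:
  vertical leg: d = 1.4262 cm → contributes +510.383 cm⁴
  horizontal leg (remainder): d = -4.9238 cm → contributes +185.324 cm⁴
Total I = 695.707 cm⁴.
For the y-axis: x̄ = 1.5738 cm.
Repeating about the centroidal y-axis gives I_y = 70.9185 cm⁴.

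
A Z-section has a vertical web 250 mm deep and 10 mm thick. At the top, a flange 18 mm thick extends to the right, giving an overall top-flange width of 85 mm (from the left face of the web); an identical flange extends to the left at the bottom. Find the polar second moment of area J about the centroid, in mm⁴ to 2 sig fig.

Decompose the section into non-overlapping parts with the origin at the bottom-left of its bounding rectangle.
Web: 10 × 250, A = 2 500 mm², y = 125 mm, Ī = 13 020 833 mm⁴.
Top flange (beyond web): 75 × 18, A = 1 350 mm², y = 241 mm, Ī = 36 450 mm⁴.
Bottom flange (beyond web): 75 × 18, A = 1 350 mm², y = 9 mm, Ī = 36 450 mm⁴.
Centroid: ȳ = ΣA·y / ΣA = 125 mm.
Transfer each piece to the centroidal x-axis using Ī + A·d² with d = y − 125:
  web: d = 0 mm → contributes +13 020 833 mm⁴
  top flange (beyond web): d = 116 mm → contributes +18 202 050 mm⁴
  bottom flange (beyond web): d = -116 mm → contributes +18 202 050 mm⁴
Total I = 49 424 933 mm⁴.
For the y-axis: x̄ = 80 mm.
Repeating about the centroidal y-axis gives I_y = 6 163 333 mm⁴.
Polar second moment: J = I_x + I_y = 55 588 267 mm⁴.

J ≈ 5.6 × 10⁷ mm⁴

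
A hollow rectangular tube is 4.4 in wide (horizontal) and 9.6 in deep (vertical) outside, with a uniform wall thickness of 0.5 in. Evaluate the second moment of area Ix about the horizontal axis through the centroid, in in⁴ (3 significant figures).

Break the section into simple shapes (no overlaps), measuring from the bottom-left corner of the bounding box.
Outer rectangle: 4.4 × 9.6, A = 42.24 in², y = 4.8 in, Ī = 324.4 in⁴.
Inner void (subtracted): 3.4 × 8.6, A = 29.24 in², y = 4.8 in, Ī = 180.22 in⁴.
By symmetry the centroid is at mid-height, ȳ = 4.8 in.
All pieces are centred on the horizontal axis through the centroid, so I = ΣĪ (holes subtracted) = 144.19 in⁴.

Ix ≈ 144 in⁴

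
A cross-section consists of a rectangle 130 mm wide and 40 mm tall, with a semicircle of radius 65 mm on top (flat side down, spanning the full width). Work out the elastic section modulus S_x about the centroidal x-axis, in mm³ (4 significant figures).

Decompose the section into non-overlapping parts with the origin at the bottom-left of its bounding rectangle.
Rectangular body: 130 × 40, A = 5 200 mm², y = 20 mm, Ī = 693 333 mm⁴.
Semicircular cap: semicircle r = 65, A = 6636.61 mm², y = 67.5869 mm, Ī = 1 959 230 mm⁴.
Centroid: ȳ = ΣA·y / ΣA = 46.6812 mm.
Transfer each piece to the centroidal x-axis using Ī + A·d² with d = y − 46.6812:
  rectangular body: d = -26.6812 mm → contributes +4 395 156 mm⁴
  semicircular cap: d = 20.9056 mm → contributes +4 859 727 mm⁴
Total I = 9 254 882 mm⁴.
Extreme fibre distance c = 58.3188 mm; S = I/c = 158 695 mm³.

S_x ≈ 1.587 × 10⁵ mm³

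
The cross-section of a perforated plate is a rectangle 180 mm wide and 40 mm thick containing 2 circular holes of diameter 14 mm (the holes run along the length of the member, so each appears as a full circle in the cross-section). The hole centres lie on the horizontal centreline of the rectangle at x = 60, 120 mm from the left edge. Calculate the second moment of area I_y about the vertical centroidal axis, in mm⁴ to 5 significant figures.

Treat the section as a set of non-overlapping primitives; coordinates are from the bounding-box lower-left.
Plate: 180 × 40, A = 7 200 mm², x = 90 mm, Ī = 19 440 000 mm⁴.
Hole 1 (subtracted): ⌀14, A = 153.938 mm², x = 60 mm, Ī = 1885.741 mm⁴.
Hole 2 (subtracted): ⌀14, A = 153.938 mm², x = 120 mm, Ī = 1885.741 mm⁴.
By symmetry the centroid is at mid-width, x̄ = 90 mm.
Transfer each piece to the vertical centroidal axis using Ī + A·d² with d = x − 90:
  plate: d = 0 mm → contributes +19 440 000 mm⁴
  hole 1: d = -30 mm → contributes −140 430 mm⁴
  hole 2: d = 30 mm → contributes −140 430 mm⁴
Total I = 19 159 140 mm⁴.

I_y ≈ 1.9159 × 10⁷ mm⁴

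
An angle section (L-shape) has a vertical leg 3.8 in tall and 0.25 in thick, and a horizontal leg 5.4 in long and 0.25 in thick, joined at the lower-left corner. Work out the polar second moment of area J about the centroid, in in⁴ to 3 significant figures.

Break the section into simple shapes (no overlaps), measuring from the bottom-left corner of the bounding box.
Vertical leg: 0.25 × 3.8, A = 0.95 in², y = 1.9 in, Ī = 1.1432 in⁴.
Horizontal leg (remainder): 5.15 × 0.25, A = 1.2875 in², y = 0.125 in, Ī = 0.0067057 in⁴.
Centroid: ȳ = ΣA·y / ΣA = 0.87863 in.
Transfer each piece to the centroidal x-axis using Ī + A·d² with d = y − 0.87863:
  vertical leg: d = 1.0214 in → contributes +2.1342 in⁴
  horizontal leg (remainder): d = -0.75363 in → contributes +0.73795 in⁴
Total I = 2.8722 in⁴.
For the y-axis: x̄ = 1.6786 in.
Repeating about the centroidal y-axis gives I_y = 6.8357 in⁴.
Polar second moment: J = I_x + I_y = 9.7078 in⁴.

J ≈ 9.71 in⁴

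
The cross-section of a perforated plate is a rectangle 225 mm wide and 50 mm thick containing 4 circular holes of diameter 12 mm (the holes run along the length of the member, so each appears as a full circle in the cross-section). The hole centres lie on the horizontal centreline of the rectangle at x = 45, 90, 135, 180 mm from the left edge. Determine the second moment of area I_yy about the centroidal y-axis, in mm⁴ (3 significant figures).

I_yy ≈ 4.63 × 10⁷ mm⁴

Break the section into simple shapes (no overlaps), measuring from the bottom-left corner of the bounding box.
Plate: 225 × 50, A = 11 250 mm², x = 112.5 mm, Ī = 47 460 938 mm⁴.
Hole 1 (subtracted): ⌀12, A = 113.1 mm², x = 45 mm, Ī = 1017.9 mm⁴.
Hole 2 (subtracted): ⌀12, A = 113.1 mm², x = 90 mm, Ī = 1017.9 mm⁴.
Hole 3 (subtracted): ⌀12, A = 113.1 mm², x = 135 mm, Ī = 1017.9 mm⁴.
Hole 4 (subtracted): ⌀12, A = 113.1 mm², x = 180 mm, Ī = 1017.9 mm⁴.
By symmetry the centroid is at mid-width, x̄ = 112.5 mm.
Transfer each piece to the centroidal y-axis using Ī + A·d² with d = x − 112.5:
  plate: d = 0 mm → contributes +47 460 938 mm⁴
  hole 1: d = -67.5 mm → contributes −516 318 mm⁴
  hole 2: d = -22.5 mm → contributes −58 273 mm⁴
  hole 3: d = 22.5 mm → contributes −58 273 mm⁴
  hole 4: d = 67.5 mm → contributes −516 318 mm⁴
Total I = 46 311 755 mm⁴.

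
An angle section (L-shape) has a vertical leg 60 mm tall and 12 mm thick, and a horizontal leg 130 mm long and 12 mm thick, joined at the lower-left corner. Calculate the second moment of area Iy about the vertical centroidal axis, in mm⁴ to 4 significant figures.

Iy ≈ 3.668 × 10⁶ mm⁴

Break the section into simple shapes (no overlaps), measuring from the bottom-left corner of the bounding box.
Vertical leg: 12 × 60, A = 720 mm², x = 6 mm, Ī = 8 640 mm⁴.
Horizontal leg (remainder): 118 × 12, A = 1 416 mm², x = 71 mm, Ī = 1 643 032 mm⁴.
Centroid: x̄ = ΣA·x / ΣA = 49.0899 mm.
Transfer each piece to the vertical centroidal axis using Ī + A·d² with d = x − 49.0899:
  vertical leg: d = -43.0899 mm → contributes +1 345 492 mm⁴
  horizontal leg (remainder): d = 21.9101 mm → contributes +2 322 787 mm⁴
Total I = 3 668 279 mm⁴.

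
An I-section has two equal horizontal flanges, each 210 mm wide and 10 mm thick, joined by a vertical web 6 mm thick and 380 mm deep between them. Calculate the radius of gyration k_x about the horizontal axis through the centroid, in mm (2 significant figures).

k_x ≈ 170 mm

Break the section into simple shapes (no overlaps), measuring from the bottom-left corner of the bounding box.
Bottom flange: 210 × 10, A = 2 100 mm², y = 5 mm, Ī = 17 500 mm⁴.
Web: 6 × 380, A = 2 280 mm², y = 200 mm, Ī = 27 436 000 mm⁴.
Top flange: 210 × 10, A = 2 100 mm², y = 395 mm, Ī = 17 500 mm⁴.
By symmetry the centroid is at mid-height, ȳ = 200 mm.
Transfer each piece to the horizontal axis through the centroid using Ī + A·d² with d = y − 200:
  bottom flange: d = -195 mm → contributes +79 870 000 mm⁴
  web: d = 0 mm → contributes +27 436 000 mm⁴
  top flange: d = 195 mm → contributes +79 870 000 mm⁴
Total I = 187 176 000 mm⁴.
Radius of gyration: k = √(I/A) = √(187 176 000 / 6 480) = 170 mm.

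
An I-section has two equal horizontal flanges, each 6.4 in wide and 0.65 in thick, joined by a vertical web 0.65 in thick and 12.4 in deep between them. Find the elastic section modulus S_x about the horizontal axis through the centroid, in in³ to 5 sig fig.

Decompose the section into non-overlapping parts with the origin at the bottom-left of its bounding rectangle.
Bottom flange: 6.4 × 0.65, A = 4.16 in², y = 0.325 in, Ī = 0.1464667 in⁴.
Web: 0.65 × 12.4, A = 8.06 in², y = 6.85 in, Ī = 103.2755 in⁴.
Top flange: 6.4 × 0.65, A = 4.16 in², y = 13.375 in, Ī = 0.1464667 in⁴.
By symmetry the centroid is at mid-height, ȳ = 6.85 in.
Transfer each piece to the horizontal axis through the centroid using Ī + A·d² with d = y − 6.85:
  bottom flange: d = -6.525 in → contributes +177.2611 in⁴
  web: d = 0 in → contributes +103.2755 in⁴
  top flange: d = 6.525 in → contributes +177.2611 in⁴
Total I = 457.7976 in⁴.
Extreme fibre distance c = 6.85 in; S = I/c = 66.83177 in³.

S_x ≈ 66.832 in³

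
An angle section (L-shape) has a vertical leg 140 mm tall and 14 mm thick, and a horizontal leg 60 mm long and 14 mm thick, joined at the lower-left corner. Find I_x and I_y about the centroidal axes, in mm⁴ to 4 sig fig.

Decompose the section into non-overlapping parts with the origin at the bottom-left of its bounding rectangle.
Vertical leg: 14 × 140, A = 1 960 mm², y = 70 mm, Ī = 3 201 333 mm⁴.
Horizontal leg (remainder): 46 × 14, A = 644 mm², y = 7 mm, Ī = 10518.7 mm⁴.
Centroid: ȳ = ΣA·y / ΣA = 54.4194 mm.
Transfer each piece to the centroidal x-axis using Ī + A·d² with d = y − 54.4194:
  vertical leg: d = 15.5806 mm → contributes +3 677 136 mm⁴
  horizontal leg (remainder): d = -47.4194 mm → contributes +1 458 614 mm⁴
Total I = 5 135 750 mm⁴.
For the y-axis: x̄ = 14.4194 mm.
Repeating about the centroidal y-axis gives I_y = 581 830 mm⁴.

I_x ≈ 5.136 × 10⁶ mm⁴, I_y ≈ 5.818 × 10⁵ mm⁴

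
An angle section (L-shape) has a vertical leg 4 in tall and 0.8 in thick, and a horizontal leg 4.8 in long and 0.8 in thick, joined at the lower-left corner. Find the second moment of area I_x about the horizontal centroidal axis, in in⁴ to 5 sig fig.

Decompose the section into non-overlapping parts with the origin at the bottom-left of its bounding rectangle.
Vertical leg: 0.8 × 4, A = 3.2 in², y = 2 in, Ī = 4.266667 in⁴.
Horizontal leg (remainder): 4 × 0.8, A = 3.2 in², y = 0.4 in, Ī = 0.1706667 in⁴.
Centroid: ȳ = ΣA·y / ΣA = 1.2 in.
Transfer each piece to the horizontal centroidal axis using Ī + A·d² with d = y − 1.2:
  vertical leg: d = 0.8 in → contributes +6.314667 in⁴
  horizontal leg (remainder): d = -0.8 in → contributes +2.218667 in⁴
Total I = 8.533333 in⁴.

I_x ≈ 8.5333 in⁴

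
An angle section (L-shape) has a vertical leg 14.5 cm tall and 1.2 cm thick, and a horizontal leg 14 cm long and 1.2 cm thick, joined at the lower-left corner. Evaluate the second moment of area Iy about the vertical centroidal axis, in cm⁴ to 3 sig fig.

Iy ≈ 612 cm⁴

Decompose the section into non-overlapping parts with the origin at the bottom-left of its bounding rectangle.
Vertical leg: 1.2 × 14.5, A = 17.4 cm², x = 0.6 cm, Ī = 2.088 cm⁴.
Horizontal leg (remainder): 12.8 × 1.2, A = 15.36 cm², x = 7.6 cm, Ī = 209.72 cm⁴.
Centroid: x̄ = ΣA·x / ΣA = 3.8821 cm.
Transfer each piece to the vertical centroidal axis using Ī + A·d² with d = x − 3.8821:
  vertical leg: d = -3.2821 cm → contributes +189.52 cm⁴
  horizontal leg (remainder): d = 3.7179 cm → contributes +422.04 cm⁴
Total I = 611.56 cm⁴.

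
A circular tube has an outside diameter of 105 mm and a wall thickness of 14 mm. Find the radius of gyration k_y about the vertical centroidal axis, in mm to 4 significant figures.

Decompose the section into non-overlapping parts with the origin at the bottom-left of its bounding rectangle.
Outer circle: ⌀105, A = 8659.01 mm², x = 52.5 mm, Ī = 5 966 602 mm⁴.
Bore (subtracted): ⌀77, A = 4656.63 mm², x = 52.5 mm, Ī = 1 725 571 mm⁴.
By symmetry the centroid is at mid-width, x̄ = 52.5 mm.
All pieces are centred on the vertical centroidal axis, so I = ΣĪ (holes subtracted) = 4 241 031 mm⁴.
Radius of gyration: k = √(I/A) = √(4 241 031 / 4002.39) = 32.5519 mm.

k_y ≈ 32.55 mm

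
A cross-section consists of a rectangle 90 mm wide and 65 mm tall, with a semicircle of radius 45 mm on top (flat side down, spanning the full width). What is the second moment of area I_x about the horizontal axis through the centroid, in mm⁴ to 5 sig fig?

I_x ≈ 7.9957 × 10⁶ mm⁴

Split into non-overlapping primitives; take the origin at the lower-left of the bounding box.
Rectangular body: 90 × 65, A = 5 850 mm², y = 32.5 mm, Ī = 2 059 688 mm⁴.
Semicircular cap: semicircle r = 45, A = 3180.863 mm², y = 84.09859 mm, Ī = 450072.1 mm⁴.
Centroid: ȳ = ΣA·y / ΣA = 50.67413 mm.
Transfer each piece to the horizontal axis through the centroid using Ī + A·d² with d = y − 50.67413:
  rectangular body: d = -18.17413 mm → contributes +3 991 936 mm⁴
  semicircular cap: d = 33.42447 mm → contributes +4 003 716 mm⁴
Total I = 7 995 652 mm⁴.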